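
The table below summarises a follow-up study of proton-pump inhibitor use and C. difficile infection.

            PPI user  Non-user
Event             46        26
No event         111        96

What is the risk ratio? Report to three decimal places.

1.375

Reading the table with exposure as columns: a = 46 (PPI user, case), b = 111 (PPI user, non-case), c = 26 (Non-user, case), d = 96.
Risk in exposed = 46/157 = 0.29299; risk in unexposed = 26/122 = 0.21311.
RR = 0.29299 / 0.21311 = 1.37482
The risk among the exposed is 1.37 times that among the unexposed.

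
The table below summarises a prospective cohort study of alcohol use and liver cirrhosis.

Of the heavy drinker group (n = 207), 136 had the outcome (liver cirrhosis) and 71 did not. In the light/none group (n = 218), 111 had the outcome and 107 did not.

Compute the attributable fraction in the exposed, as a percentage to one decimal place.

From the description: a = 136, b = 71, c = 111, d = 107.
Risk in exposed = 136/207 = 0.65700; risk in unexposed = 111/218 = 0.50917.
RR = 0.65700/0.50917 = 1.29033
AR% = (RR − 1)/RR × 100 = (1.29033 − 1)/1.29033 × 100 = 22.5007%

22.5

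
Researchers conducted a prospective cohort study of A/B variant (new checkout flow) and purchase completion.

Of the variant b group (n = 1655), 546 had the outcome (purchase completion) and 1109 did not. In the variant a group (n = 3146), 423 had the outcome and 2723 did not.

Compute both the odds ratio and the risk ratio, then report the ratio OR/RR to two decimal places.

1.29

From the description: a = 546, b = 1109, c = 423, d = 2723.
OR = (546·2723)/(1109·423) = 1486758/469107 = 3.16934
Risk in exposed = 546/1655 = 0.32991; risk in unexposed = 423/3146 = 0.13446; RR = 2.45365
OR/RR = 3.16934 / 2.45365 = 1.29168
The outcome is not rare, so the OR lies further from 1 than the RR.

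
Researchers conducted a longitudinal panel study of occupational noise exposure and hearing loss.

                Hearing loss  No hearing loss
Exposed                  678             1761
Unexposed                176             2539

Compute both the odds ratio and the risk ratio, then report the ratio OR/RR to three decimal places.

1.295

Cells: a = 678, b = 1761, c = 176, d = 2539.
OR = (678·2539)/(1761·176) = 1721442/309936 = 5.55419
Risk in exposed = 678/2439 = 0.27798; risk in unexposed = 176/2715 = 0.06483; RR = 4.28820
OR/RR = 5.55419 / 4.28820 = 1.29523
The outcome is not rare, so the OR lies further from 1 than the RR.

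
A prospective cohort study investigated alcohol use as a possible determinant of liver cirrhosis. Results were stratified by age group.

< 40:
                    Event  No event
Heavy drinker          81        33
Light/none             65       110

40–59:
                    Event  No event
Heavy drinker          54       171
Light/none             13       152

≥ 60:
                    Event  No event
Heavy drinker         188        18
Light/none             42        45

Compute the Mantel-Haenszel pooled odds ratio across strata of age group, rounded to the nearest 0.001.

OR_MH = Σ(aᵢdᵢ/nᵢ) / Σ(bᵢcᵢ/nᵢ), where nᵢ is the stratum total.
Stratum 1 (< 40): n = 289; a·d/n = 81·110/289 = 30.8304; b·c/n = 33·65/289 = 7.4221
Stratum 2 (40–59): n = 390; a·d/n = 54·152/390 = 21.0462; b·c/n = 171·13/390 = 5.7000
Stratum 3 (≥ 60): n = 293; a·d/n = 188·45/293 = 28.8737; b·c/n = 18·42/293 = 2.5802
OR_MH = (30.8304 + 21.0462 + 28.8737) / (7.4221 + 5.7000 + 2.5802) = 80.7503 / 15.7024 = 5.14256

5.143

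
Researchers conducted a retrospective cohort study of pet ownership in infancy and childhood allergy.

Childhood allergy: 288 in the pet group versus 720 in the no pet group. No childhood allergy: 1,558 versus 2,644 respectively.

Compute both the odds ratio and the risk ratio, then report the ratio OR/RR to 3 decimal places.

0.931

From the description: a = 288, b = 1558, c = 720, d = 2644.
OR = (288·2644)/(1558·720) = 761472/1121760 = 0.67882
Risk in exposed = 288/1846 = 0.15601; risk in unexposed = 720/3364 = 0.21403; RR = 0.72893
OR/RR = 0.67882 / 0.72893 = 0.93126
The outcome is not rare, so the OR lies further from 1 than the RR.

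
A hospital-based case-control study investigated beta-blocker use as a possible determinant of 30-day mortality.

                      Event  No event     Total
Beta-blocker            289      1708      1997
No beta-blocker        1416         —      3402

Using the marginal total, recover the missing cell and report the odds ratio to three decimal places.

The missing cell is in the unexposed row: 3402 − 1416 = 1986.
So a = 289, b = 1708, c = 1416, d = 1986.
OR = (a·d)/(b·c) = (289 × 1986) / (1708 × 1416) = 573954 / 2418528 = 0.23732

0.237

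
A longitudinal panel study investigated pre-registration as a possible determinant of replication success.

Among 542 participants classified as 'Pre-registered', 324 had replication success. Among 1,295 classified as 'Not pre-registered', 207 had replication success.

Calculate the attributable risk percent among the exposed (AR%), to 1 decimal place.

73.3

From the description: a = 324, b = 218, c = 207, d = 1088.
Risk in exposed = 324/542 = 0.59779; risk in unexposed = 207/1295 = 0.15985.
RR = 0.59779/0.15985 = 3.73977
AR% = (RR − 1)/RR × 100 = (3.73977 − 1)/3.73977 × 100 = 73.2604%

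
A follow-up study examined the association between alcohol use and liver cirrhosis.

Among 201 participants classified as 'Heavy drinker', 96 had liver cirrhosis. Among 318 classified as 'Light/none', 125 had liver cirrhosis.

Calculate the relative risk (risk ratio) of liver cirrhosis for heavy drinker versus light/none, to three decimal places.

1.215

From the description: a = 96, b = 105, c = 125, d = 193.
Risk in exposed = 96/201 = 0.47761; risk in unexposed = 125/318 = 0.39308.
RR = 0.47761 / 0.39308 = 1.21504
The risk among the exposed is 1.22 times that among the unexposed.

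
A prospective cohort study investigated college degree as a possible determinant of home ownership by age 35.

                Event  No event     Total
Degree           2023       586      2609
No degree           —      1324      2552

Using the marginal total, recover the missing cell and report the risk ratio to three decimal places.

The missing cell is in the unexposed row: 2552 − 1324 = 1228.
So a = 2023, b = 586, c = 1228, d = 1324.
RR = [a/(a+b)] / [c/(c+d)] = (2023/2609) / (1228/2552) = 0.77539/0.48119 = 1.61140

1.611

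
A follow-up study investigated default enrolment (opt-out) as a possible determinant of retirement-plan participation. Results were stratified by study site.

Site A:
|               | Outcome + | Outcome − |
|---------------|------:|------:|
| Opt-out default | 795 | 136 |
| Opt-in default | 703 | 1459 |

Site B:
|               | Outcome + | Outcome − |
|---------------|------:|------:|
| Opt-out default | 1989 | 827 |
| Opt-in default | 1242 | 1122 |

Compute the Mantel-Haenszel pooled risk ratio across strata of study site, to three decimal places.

1.650

RR_MH = Σ(aᵢ·n₀ᵢ/nᵢ) / Σ(cᵢ·n₁ᵢ/nᵢ), with n₁ᵢ = aᵢ+bᵢ (exposed), n₀ᵢ = cᵢ+dᵢ (unexposed), nᵢ = n₁ᵢ+n₀ᵢ.
Stratum 1 (Site A): n₁ = 931, n₀ = 2162, n = 3093; a·n₀/n = 795·2162/3093 = 555.7032; c·n₁/n = 703·931/3093 = 211.6046
Stratum 2 (Site B): n₁ = 2816, n₀ = 2364, n = 5180; a·n₀/n = 1989·2364/5180 = 907.7212; c·n₁/n = 1242·2816/5180 = 675.1876
RR_MH = (555.7032 + 907.7212) / (211.6046 + 675.1876) = 1463.4244 / 886.7922 = 1.65024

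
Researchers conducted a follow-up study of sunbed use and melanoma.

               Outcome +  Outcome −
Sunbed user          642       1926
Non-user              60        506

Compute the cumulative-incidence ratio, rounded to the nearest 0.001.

Cells: a = 642, b = 1926, c = 60, d = 506.
Risk in exposed = 642/2568 = 0.25000; risk in unexposed = 60/566 = 0.10601.
RR = 0.25000 / 0.10601 = 2.35833
The risk among the exposed is 2.36 times that among the unexposed.

2.358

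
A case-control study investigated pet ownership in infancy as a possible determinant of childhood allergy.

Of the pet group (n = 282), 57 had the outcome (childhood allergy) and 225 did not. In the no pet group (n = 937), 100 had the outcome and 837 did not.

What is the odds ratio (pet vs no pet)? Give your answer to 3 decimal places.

From the description: a = 57, b = 225, c = 100, d = 837.
OR = (a·d)/(b·c) = (57 × 837) / (225 × 100) = 47709 / 22500 = 2.12040
The odds of childhood allergy are about 2.12 times as high in the pet group.

2.120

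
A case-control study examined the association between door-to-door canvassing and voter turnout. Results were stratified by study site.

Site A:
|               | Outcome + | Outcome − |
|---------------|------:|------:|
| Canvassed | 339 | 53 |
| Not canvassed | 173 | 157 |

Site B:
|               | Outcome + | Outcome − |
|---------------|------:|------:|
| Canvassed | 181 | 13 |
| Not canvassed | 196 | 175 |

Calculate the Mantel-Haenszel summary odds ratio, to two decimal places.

OR_MH = Σ(aᵢdᵢ/nᵢ) / Σ(bᵢcᵢ/nᵢ), where nᵢ is the stratum total.
Stratum 1 (Site A): n = 722; a·d/n = 339·157/722 = 73.7161; b·c/n = 53·173/722 = 12.6994
Stratum 2 (Site B): n = 565; a·d/n = 181·175/565 = 56.0619; b·c/n = 13·196/565 = 4.5097
OR_MH = (73.7161 + 56.0619) / (12.6994 + 4.5097) = 129.7780 / 17.2092 = 7.54121

7.54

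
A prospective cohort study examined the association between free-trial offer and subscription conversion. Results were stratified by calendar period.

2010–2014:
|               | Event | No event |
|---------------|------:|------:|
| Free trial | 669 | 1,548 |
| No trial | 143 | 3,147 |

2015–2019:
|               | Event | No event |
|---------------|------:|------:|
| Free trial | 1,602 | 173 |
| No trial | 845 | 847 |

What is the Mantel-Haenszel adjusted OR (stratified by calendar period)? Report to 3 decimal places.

OR_MH = Σ(aᵢdᵢ/nᵢ) / Σ(bᵢcᵢ/nᵢ), where nᵢ is the stratum total.
Stratum 1 (2010–2014): n = 5507; a·d/n = 669·3147/5507 = 382.3031; b·c/n = 1548·143/5507 = 40.1968
Stratum 2 (2015–2019): n = 3467; a·d/n = 1602·847/3467 = 391.3741; b·c/n = 173·845/3467 = 42.1647
OR_MH = (382.3031 + 391.3741) / (40.1968 + 42.1647) = 773.6772 / 82.3615 = 9.39367

9.394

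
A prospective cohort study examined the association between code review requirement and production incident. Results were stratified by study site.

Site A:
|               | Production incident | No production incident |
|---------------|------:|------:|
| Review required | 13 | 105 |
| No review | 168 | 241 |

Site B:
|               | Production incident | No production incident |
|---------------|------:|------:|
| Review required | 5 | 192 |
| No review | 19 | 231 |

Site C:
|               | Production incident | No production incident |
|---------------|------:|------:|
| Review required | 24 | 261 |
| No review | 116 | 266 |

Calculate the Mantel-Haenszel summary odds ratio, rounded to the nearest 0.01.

OR_MH = Σ(aᵢdᵢ/nᵢ) / Σ(bᵢcᵢ/nᵢ), where nᵢ is the stratum total.
Stratum 1 (Site A): n = 527; a·d/n = 13·241/527 = 5.9450; b·c/n = 105·168/527 = 33.4725
Stratum 2 (Site B): n = 447; a·d/n = 5·231/447 = 2.5839; b·c/n = 192·19/447 = 8.1611
Stratum 3 (Site C): n = 667; a·d/n = 24·266/667 = 9.5712; b·c/n = 261·116/667 = 45.3913
OR_MH = (5.9450 + 2.5839 + 9.5712) / (33.4725 + 8.1611 + 45.3913) = 18.1001 / 87.0249 = 0.20799

0.21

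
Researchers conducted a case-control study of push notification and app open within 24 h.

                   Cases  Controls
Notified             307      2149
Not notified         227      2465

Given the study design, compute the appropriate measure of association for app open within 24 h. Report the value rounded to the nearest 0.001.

1.551

Cells: a = 307, b = 2149, c = 227, d = 2465.
This is a case-control study: participants were sampled on outcome status, so risks in the source population cannot be estimated directly — relative risk is not valid here. The odds ratio is the appropriate measure.
OR = (a·d)/(b·c) = (307 × 2465) / (2149 × 227) = 756755 / 487823 = 1.55129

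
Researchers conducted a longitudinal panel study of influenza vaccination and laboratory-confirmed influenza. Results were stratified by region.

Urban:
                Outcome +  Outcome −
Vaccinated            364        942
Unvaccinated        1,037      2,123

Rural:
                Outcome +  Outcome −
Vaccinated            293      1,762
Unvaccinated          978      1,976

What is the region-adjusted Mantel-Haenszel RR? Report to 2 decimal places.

0.61

RR_MH = Σ(aᵢ·n₀ᵢ/nᵢ) / Σ(cᵢ·n₁ᵢ/nᵢ), with n₁ᵢ = aᵢ+bᵢ (exposed), n₀ᵢ = cᵢ+dᵢ (unexposed), nᵢ = n₁ᵢ+n₀ᵢ.
Stratum 1 (Urban): n₁ = 1306, n₀ = 3160, n = 4466; a·n₀/n = 364·3160/4466 = 257.5549; c·n₁/n = 1037·1306/4466 = 303.2517
Stratum 2 (Rural): n₁ = 2055, n₀ = 2954, n = 5009; a·n₀/n = 293·2954/5009 = 172.7934; c·n₁/n = 978·2055/5009 = 401.2358
RR_MH = (257.5549 + 172.7934) / (303.2517 + 401.2358) = 430.3482 / 704.4875 = 0.61087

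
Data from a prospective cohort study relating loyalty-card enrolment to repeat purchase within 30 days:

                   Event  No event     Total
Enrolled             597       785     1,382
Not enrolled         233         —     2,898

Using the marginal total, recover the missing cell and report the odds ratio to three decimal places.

8.699

The missing cell is in the unexposed row: 2898 − 233 = 2665.
So a = 597, b = 785, c = 233, d = 2665.
OR = (a·d)/(b·c) = (597 × 2665) / (785 × 233) = 1591005 / 182905 = 8.69853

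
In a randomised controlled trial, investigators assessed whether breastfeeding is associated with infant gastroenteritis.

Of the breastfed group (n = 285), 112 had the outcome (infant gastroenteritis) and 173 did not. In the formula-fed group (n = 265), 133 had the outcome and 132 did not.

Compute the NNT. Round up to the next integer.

10

Risk in treated group = 112/285 = 0.39298; risk in control = 133/265 = 0.50189.
Absolute risk reduction = 0.50189 − 0.39298 = 0.10890
NNT = 1 / ARR = 1 / 0.10890 = 9.182 → round up → 10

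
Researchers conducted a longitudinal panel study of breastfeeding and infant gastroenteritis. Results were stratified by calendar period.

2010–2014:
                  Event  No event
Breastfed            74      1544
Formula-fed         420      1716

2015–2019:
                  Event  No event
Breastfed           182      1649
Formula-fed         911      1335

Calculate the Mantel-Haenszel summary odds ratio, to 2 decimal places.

OR_MH = Σ(aᵢdᵢ/nᵢ) / Σ(bᵢcᵢ/nᵢ), where nᵢ is the stratum total.
Stratum 1 (2010–2014): n = 3754; a·d/n = 74·1716/3754 = 33.8263; b·c/n = 1544·420/3754 = 172.7437
Stratum 2 (2015–2019): n = 4077; a·d/n = 182·1335/4077 = 59.5953; b·c/n = 1649·911/4077 = 368.4668
OR_MH = (33.8263 + 59.5953) / (172.7437 + 368.4668) = 93.4216 / 541.2105 = 0.17262

0.17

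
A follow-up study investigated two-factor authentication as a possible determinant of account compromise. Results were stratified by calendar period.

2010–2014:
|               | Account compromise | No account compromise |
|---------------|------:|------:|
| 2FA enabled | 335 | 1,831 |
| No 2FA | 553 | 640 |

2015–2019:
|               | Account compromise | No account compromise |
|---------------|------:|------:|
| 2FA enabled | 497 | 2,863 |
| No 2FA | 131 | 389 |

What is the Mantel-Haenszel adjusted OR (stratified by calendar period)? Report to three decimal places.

0.285

OR_MH = Σ(aᵢdᵢ/nᵢ) / Σ(bᵢcᵢ/nᵢ), where nᵢ is the stratum total.
Stratum 1 (2010–2014): n = 3359; a·d/n = 335·640/3359 = 63.8285; b·c/n = 1831·553/3359 = 301.4418
Stratum 2 (2015–2019): n = 3880; a·d/n = 497·389/3880 = 49.8281; b·c/n = 2863·131/3880 = 96.6631
OR_MH = (63.8285 + 49.8281) / (301.4418 + 96.6631) = 113.6566 / 398.1049 = 0.28549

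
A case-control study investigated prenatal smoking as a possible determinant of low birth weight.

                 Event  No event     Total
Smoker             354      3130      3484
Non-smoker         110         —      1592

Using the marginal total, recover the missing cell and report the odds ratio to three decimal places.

The missing cell is in the unexposed row: 1592 − 110 = 1482.
So a = 354, b = 3130, c = 110, d = 1482.
OR = (a·d)/(b·c) = (354 × 1482) / (3130 × 110) = 524628 / 344300 = 1.52375

1.524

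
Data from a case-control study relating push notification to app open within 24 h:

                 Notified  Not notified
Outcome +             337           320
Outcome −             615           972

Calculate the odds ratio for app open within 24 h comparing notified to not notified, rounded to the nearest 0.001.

Reading the table with exposure as columns: a = 337 (Notified, case), b = 615 (Notified, non-case), c = 320 (Not notified, case), d = 972.
OR = (a·d)/(b·c) = (337 × 972) / (615 × 320) = 327564 / 196800 = 1.66445
The odds of app open within 24 h are about 1.66 times as high in the notified group.

1.664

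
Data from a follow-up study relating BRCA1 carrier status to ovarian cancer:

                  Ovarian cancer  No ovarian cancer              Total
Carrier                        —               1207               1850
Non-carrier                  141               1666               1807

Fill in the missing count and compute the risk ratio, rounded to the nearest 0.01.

4.45

The missing cell is in the exposed row: 1850 − 1207 = 643.
So a = 643, b = 1207, c = 141, d = 1666.
RR = [a/(a+b)] / [c/(c+d)] = (643/1850) / (141/1807) = 0.34757/0.07803 = 4.45429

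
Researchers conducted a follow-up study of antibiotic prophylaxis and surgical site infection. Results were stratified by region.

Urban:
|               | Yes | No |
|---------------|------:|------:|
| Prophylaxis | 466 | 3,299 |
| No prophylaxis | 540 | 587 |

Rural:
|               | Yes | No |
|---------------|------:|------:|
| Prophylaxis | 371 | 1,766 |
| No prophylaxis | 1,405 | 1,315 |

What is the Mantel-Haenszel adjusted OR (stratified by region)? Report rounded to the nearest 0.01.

0.18

OR_MH = Σ(aᵢdᵢ/nᵢ) / Σ(bᵢcᵢ/nᵢ), where nᵢ is the stratum total.
Stratum 1 (Urban): n = 4892; a·d/n = 466·587/4892 = 55.9162; b·c/n = 3299·540/4892 = 364.1578
Stratum 2 (Rural): n = 4857; a·d/n = 371·1315/4857 = 100.4457; b·c/n = 1766·1405/4857 = 510.8565
OR_MH = (55.9162 + 100.4457) / (364.1578 + 510.8565) = 156.3619 / 875.0143 = 0.17870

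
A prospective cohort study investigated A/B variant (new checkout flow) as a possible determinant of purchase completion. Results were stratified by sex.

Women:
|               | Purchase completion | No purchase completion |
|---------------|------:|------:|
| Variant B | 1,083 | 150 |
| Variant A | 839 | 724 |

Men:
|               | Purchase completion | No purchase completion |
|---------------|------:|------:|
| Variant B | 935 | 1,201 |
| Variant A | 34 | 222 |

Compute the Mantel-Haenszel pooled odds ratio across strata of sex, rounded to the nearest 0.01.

5.91

OR_MH = Σ(aᵢdᵢ/nᵢ) / Σ(bᵢcᵢ/nᵢ), where nᵢ is the stratum total.
Stratum 1 (Women): n = 2796; a·d/n = 1083·724/2796 = 280.4335; b·c/n = 150·839/2796 = 45.0107
Stratum 2 (Men): n = 2392; a·d/n = 935·222/2392 = 86.7768; b·c/n = 1201·34/2392 = 17.0711
OR_MH = (280.4335 + 86.7768) / (45.0107 + 17.0711) = 367.2102 / 62.0818 = 5.91494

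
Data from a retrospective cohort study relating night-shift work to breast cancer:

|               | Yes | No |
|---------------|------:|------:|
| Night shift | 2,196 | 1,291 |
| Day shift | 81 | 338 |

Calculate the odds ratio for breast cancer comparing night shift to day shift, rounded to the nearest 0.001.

Cells: a = 2196, b = 1291, c = 81, d = 338.
OR = (a·d)/(b·c) = (2196 × 338) / (1291 × 81) = 742248 / 104571 = 7.09803
The odds of breast cancer are about 7.10 times as high in the night shift group.

7.098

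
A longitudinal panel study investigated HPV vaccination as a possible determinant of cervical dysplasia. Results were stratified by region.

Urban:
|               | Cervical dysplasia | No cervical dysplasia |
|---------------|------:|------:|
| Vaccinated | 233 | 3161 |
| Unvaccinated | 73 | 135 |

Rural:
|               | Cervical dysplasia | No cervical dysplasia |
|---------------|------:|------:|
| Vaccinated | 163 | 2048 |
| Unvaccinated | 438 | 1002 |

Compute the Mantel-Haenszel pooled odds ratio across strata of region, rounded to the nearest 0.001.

0.173

OR_MH = Σ(aᵢdᵢ/nᵢ) / Σ(bᵢcᵢ/nᵢ), where nᵢ is the stratum total.
Stratum 1 (Urban): n = 3602; a·d/n = 233·135/3602 = 8.7326; b·c/n = 3161·73/3602 = 64.0625
Stratum 2 (Rural): n = 3651; a·d/n = 163·1002/3651 = 44.7346; b·c/n = 2048·438/3651 = 245.6927
OR_MH = (8.7326 + 44.7346) / (64.0625 + 245.6927) = 53.4672 / 309.7552 = 0.17261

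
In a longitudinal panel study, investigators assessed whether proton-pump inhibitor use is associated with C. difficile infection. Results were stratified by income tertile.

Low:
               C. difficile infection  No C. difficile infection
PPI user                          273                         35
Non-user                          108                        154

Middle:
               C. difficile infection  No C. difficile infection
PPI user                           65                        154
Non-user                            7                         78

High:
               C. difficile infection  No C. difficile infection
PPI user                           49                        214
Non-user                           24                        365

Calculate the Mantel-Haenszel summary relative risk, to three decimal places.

RR_MH = Σ(aᵢ·n₀ᵢ/nᵢ) / Σ(cᵢ·n₁ᵢ/nᵢ), with n₁ᵢ = aᵢ+bᵢ (exposed), n₀ᵢ = cᵢ+dᵢ (unexposed), nᵢ = n₁ᵢ+n₀ᵢ.
Stratum 1 (Low): n₁ = 308, n₀ = 262, n = 570; a·n₀/n = 273·262/570 = 125.4842; c·n₁/n = 108·308/570 = 58.3579
Stratum 2 (Middle): n₁ = 219, n₀ = 85, n = 304; a·n₀/n = 65·85/304 = 18.1743; c·n₁/n = 7·219/304 = 5.0428
Stratum 3 (High): n₁ = 263, n₀ = 389, n = 652; a·n₀/n = 49·389/652 = 29.2347; c·n₁/n = 24·263/652 = 9.6810
RR_MH = (125.4842 + 18.1743 + 29.2347) / (58.3579 + 5.0428 + 9.6810) = 172.8932 / 73.0816 = 2.36575

2.366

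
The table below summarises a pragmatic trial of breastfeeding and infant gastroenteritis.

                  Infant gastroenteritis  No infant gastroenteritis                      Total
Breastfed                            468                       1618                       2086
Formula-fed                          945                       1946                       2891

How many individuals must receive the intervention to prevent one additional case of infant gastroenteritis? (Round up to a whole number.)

10

Risk in treated group = 468/2086 = 0.22435; risk in control = 945/2891 = 0.32688.
Absolute risk reduction = 0.32688 − 0.22435 = 0.10252
NNT = 1 / ARR = 1 / 0.10252 = 9.754 → round up → 10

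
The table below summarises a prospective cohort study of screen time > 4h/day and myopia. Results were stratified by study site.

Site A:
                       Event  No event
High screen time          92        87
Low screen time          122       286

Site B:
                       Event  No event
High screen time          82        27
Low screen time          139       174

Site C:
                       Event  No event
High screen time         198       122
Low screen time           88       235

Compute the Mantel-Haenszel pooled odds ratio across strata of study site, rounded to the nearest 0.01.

OR_MH = Σ(aᵢdᵢ/nᵢ) / Σ(bᵢcᵢ/nᵢ), where nᵢ is the stratum total.
Stratum 1 (Site A): n = 587; a·d/n = 92·286/587 = 44.8245; b·c/n = 87·122/587 = 18.0818
Stratum 2 (Site B): n = 422; a·d/n = 82·174/422 = 33.8104; b·c/n = 27·139/422 = 8.8934
Stratum 3 (Site C): n = 643; a·d/n = 198·235/643 = 72.3639; b·c/n = 122·88/643 = 16.6967
OR_MH = (44.8245 + 33.8104 + 72.3639) / (18.0818 + 8.8934 + 16.6967) = 150.9989 / 43.6719 = 3.45758

3.46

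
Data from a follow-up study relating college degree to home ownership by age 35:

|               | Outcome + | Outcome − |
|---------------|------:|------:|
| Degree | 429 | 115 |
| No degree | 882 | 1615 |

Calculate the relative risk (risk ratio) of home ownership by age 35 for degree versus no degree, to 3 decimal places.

Cells: a = 429, b = 115, c = 882, d = 1615.
Risk in exposed = 429/544 = 0.78860; risk in unexposed = 882/2497 = 0.35322.
RR = 0.78860 / 0.35322 = 2.23259
The risk among the exposed is 2.23 times that among the unexposed.

2.233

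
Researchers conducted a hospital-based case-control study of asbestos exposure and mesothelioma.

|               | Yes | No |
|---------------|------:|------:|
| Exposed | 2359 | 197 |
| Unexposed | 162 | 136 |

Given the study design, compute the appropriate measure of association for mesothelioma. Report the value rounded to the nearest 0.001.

Cells: a = 2359, b = 197, c = 162, d = 136.
This is a hospital-based case-control study: participants were sampled on outcome status, so risks in the source population cannot be estimated directly — relative risk is not valid here. The odds ratio is the appropriate measure.
OR = (a·d)/(b·c) = (2359 × 136) / (197 × 162) = 320824 / 31914 = 10.05277

10.053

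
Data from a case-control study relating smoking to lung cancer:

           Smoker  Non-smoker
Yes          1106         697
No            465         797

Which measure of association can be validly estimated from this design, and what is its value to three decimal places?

Reading the table with exposure as columns: a = 1106 (Smoker, case), b = 465 (Smoker, non-case), c = 697 (Non-smoker, case), d = 797.
This is a case-control study: participants were sampled on outcome status, so risks in the source population cannot be estimated directly — relative risk is not valid here. The odds ratio is the appropriate measure.
OR = (a·d)/(b·c) = (1106 × 797) / (465 × 697) = 881482 / 324105 = 2.71974

2.720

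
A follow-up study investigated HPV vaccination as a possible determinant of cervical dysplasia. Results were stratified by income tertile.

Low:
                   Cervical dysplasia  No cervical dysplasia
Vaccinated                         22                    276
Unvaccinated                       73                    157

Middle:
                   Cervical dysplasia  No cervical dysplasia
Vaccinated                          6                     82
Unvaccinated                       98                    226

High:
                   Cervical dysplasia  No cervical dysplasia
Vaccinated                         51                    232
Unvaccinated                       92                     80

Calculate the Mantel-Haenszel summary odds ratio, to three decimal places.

OR_MH = Σ(aᵢdᵢ/nᵢ) / Σ(bᵢcᵢ/nᵢ), where nᵢ is the stratum total.
Stratum 1 (Low): n = 528; a·d/n = 22·157/528 = 6.5417; b·c/n = 276·73/528 = 38.1591
Stratum 2 (Middle): n = 412; a·d/n = 6·226/412 = 3.2913; b·c/n = 82·98/412 = 19.5049
Stratum 3 (High): n = 455; a·d/n = 51·80/455 = 8.9670; b·c/n = 232·92/455 = 46.9099
OR_MH = (6.5417 + 3.2913 + 8.9670) / (38.1591 + 19.5049 + 46.9099) = 18.8000 / 104.5738 = 0.17978

0.180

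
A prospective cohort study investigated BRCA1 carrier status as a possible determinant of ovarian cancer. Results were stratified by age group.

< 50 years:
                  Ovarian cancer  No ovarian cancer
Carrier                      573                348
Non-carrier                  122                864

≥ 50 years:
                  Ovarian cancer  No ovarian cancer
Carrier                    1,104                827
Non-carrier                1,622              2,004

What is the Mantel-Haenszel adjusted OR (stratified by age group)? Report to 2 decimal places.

2.49

OR_MH = Σ(aᵢdᵢ/nᵢ) / Σ(bᵢcᵢ/nᵢ), where nᵢ is the stratum total.
Stratum 1 (< 50 years): n = 1907; a·d/n = 573·864/1907 = 259.6078; b·c/n = 348·122/1907 = 22.2632
Stratum 2 (≥ 50 years): n = 5557; a·d/n = 1104·2004/5557 = 398.1314; b·c/n = 827·1622/5557 = 241.3882
OR_MH = (259.6078 + 398.1314) / (22.2632 + 241.3882) = 657.7391 / 263.6514 = 2.49473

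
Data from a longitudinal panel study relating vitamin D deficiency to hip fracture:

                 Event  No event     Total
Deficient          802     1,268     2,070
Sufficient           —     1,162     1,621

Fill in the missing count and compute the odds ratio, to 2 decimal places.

1.60

The missing cell is in the unexposed row: 1621 − 1162 = 459.
So a = 802, b = 1268, c = 459, d = 1162.
OR = (a·d)/(b·c) = (802 × 1162) / (1268 × 459) = 931924 / 582012 = 1.60121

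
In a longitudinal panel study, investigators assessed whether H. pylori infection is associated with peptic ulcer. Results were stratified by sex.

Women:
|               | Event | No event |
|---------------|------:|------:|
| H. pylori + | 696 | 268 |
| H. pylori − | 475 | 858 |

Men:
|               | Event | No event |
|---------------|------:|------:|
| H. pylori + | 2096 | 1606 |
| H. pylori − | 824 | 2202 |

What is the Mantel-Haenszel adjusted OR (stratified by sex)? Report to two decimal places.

3.75

OR_MH = Σ(aᵢdᵢ/nᵢ) / Σ(bᵢcᵢ/nᵢ), where nᵢ is the stratum total.
Stratum 1 (Women): n = 2297; a·d/n = 696·858/2297 = 259.9774; b·c/n = 268·475/2297 = 55.4201
Stratum 2 (Men): n = 6728; a·d/n = 2096·2202/6728 = 685.9976; b·c/n = 1606·824/6728 = 196.6920
OR_MH = (259.9774 + 685.9976) / (55.4201 + 196.6920) = 945.9750 / 252.1121 = 3.75220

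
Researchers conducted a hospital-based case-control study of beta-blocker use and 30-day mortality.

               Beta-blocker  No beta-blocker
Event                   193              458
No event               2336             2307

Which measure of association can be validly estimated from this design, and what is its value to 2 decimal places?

0.42

Reading the table with exposure as columns: a = 193 (Beta-blocker, case), b = 2336 (Beta-blocker, non-case), c = 458 (No beta-blocker, case), d = 2307.
This is a hospital-based case-control study: participants were sampled on outcome status, so risks in the source population cannot be estimated directly — relative risk is not valid here. The odds ratio is the appropriate measure.
OR = (a·d)/(b·c) = (193 × 2307) / (2336 × 458) = 445251 / 1069888 = 0.41617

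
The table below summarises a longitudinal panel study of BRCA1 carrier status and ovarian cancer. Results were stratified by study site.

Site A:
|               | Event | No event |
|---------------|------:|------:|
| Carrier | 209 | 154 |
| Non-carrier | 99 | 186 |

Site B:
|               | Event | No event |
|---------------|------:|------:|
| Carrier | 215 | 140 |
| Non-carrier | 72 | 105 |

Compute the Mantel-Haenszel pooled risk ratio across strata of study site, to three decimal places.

RR_MH = Σ(aᵢ·n₀ᵢ/nᵢ) / Σ(cᵢ·n₁ᵢ/nᵢ), with n₁ᵢ = aᵢ+bᵢ (exposed), n₀ᵢ = cᵢ+dᵢ (unexposed), nᵢ = n₁ᵢ+n₀ᵢ.
Stratum 1 (Site A): n₁ = 363, n₀ = 285, n = 648; a·n₀/n = 209·285/648 = 91.9213; c·n₁/n = 99·363/648 = 55.4583
Stratum 2 (Site B): n₁ = 355, n₀ = 177, n = 532; a·n₀/n = 215·177/532 = 71.5320; c·n₁/n = 72·355/532 = 48.0451
RR_MH = (91.9213 + 71.5320) / (55.4583 + 48.0451) = 163.4533 / 103.5034 = 1.57921

1.579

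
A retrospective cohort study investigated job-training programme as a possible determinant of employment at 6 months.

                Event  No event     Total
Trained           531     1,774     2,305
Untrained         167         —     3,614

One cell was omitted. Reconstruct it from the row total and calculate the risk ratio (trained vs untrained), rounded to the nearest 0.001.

The missing cell is in the unexposed row: 3614 − 167 = 3447.
So a = 531, b = 1774, c = 167, d = 3447.
RR = [a/(a+b)] / [c/(c+d)] = (531/2305) / (167/3614) = 0.23037/0.04621 = 4.98535

4.985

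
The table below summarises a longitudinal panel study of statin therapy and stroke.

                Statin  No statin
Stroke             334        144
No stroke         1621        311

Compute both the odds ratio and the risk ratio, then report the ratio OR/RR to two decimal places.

0.82

Reading the table with exposure as columns: a = 334 (Statin, case), b = 1621 (Statin, non-case), c = 144 (No statin, case), d = 311.
OR = (334·311)/(1621·144) = 103874/233424 = 0.44500
Risk in exposed = 334/1955 = 0.17084; risk in unexposed = 144/455 = 0.31648; RR = 0.53982
OR/RR = 0.44500 / 0.53982 = 0.82435
The outcome is not rare, so the OR lies further from 1 than the RR.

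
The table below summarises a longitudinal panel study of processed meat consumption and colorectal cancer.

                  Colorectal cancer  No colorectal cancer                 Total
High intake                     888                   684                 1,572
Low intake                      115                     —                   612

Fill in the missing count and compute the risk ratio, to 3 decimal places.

3.006

The missing cell is in the unexposed row: 612 − 115 = 497.
So a = 888, b = 684, c = 115, d = 497.
RR = [a/(a+b)] / [c/(c+d)] = (888/1572) / (115/612) = 0.56489/0.18791 = 3.00617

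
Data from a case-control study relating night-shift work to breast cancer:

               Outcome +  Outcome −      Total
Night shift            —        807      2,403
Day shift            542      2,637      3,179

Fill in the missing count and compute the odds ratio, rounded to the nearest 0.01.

9.62

The missing cell is in the exposed row: 2403 − 807 = 1596.
So a = 1596, b = 807, c = 542, d = 2637.
OR = (a·d)/(b·c) = (1596 × 2637) / (807 × 542) = 4208652 / 437394 = 9.62211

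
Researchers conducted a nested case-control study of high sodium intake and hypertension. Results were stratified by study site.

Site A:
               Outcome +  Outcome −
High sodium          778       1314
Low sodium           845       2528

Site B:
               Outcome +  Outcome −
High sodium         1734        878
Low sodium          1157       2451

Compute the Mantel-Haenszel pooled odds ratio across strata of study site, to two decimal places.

OR_MH = Σ(aᵢdᵢ/nᵢ) / Σ(bᵢcᵢ/nᵢ), where nᵢ is the stratum total.
Stratum 1 (Site A): n = 5465; a·d/n = 778·2528/5465 = 359.8873; b·c/n = 1314·845/5465 = 203.1711
Stratum 2 (Site B): n = 6220; a·d/n = 1734·2451/6220 = 683.2852; b·c/n = 878·1157/6220 = 163.3193
OR_MH = (359.8873 + 683.2852) / (203.1711 + 163.3193) = 1043.1725 / 366.4904 = 2.84638

2.85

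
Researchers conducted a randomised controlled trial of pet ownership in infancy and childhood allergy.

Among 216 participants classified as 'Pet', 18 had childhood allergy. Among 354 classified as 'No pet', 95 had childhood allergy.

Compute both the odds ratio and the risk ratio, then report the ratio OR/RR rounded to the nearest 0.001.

From the description: a = 18, b = 198, c = 95, d = 259.
OR = (18·259)/(198·95) = 4662/18810 = 0.24785
Risk in exposed = 18/216 = 0.08333; risk in unexposed = 95/354 = 0.26836; RR = 0.31053
OR/RR = 0.24785 / 0.31053 = 0.79815
The outcome is not rare, so the OR lies further from 1 than the RR.

0.798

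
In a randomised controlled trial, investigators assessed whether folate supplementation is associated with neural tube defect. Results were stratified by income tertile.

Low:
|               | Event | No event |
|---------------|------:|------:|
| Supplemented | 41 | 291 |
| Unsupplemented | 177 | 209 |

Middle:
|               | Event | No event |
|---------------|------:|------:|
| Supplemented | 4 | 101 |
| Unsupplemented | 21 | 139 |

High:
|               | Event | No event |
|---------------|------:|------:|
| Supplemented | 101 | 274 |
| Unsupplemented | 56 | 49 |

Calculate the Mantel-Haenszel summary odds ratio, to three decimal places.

0.218

OR_MH = Σ(aᵢdᵢ/nᵢ) / Σ(bᵢcᵢ/nᵢ), where nᵢ is the stratum total.
Stratum 1 (Low): n = 718; a·d/n = 41·209/718 = 11.9345; b·c/n = 291·177/718 = 71.7368
Stratum 2 (Middle): n = 265; a·d/n = 4·139/265 = 2.0981; b·c/n = 101·21/265 = 8.0038
Stratum 3 (High): n = 480; a·d/n = 101·49/480 = 10.3104; b·c/n = 274·56/480 = 31.9667
OR_MH = (11.9345 + 2.0981 + 10.3104) / (71.7368 + 8.0038 + 31.9667) = 24.3431 / 111.7072 = 0.21792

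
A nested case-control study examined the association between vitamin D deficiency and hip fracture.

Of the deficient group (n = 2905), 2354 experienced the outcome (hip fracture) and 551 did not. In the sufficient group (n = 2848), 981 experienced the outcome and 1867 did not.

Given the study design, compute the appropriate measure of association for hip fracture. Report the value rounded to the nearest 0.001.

From the description: a = 2354, b = 551, c = 981, d = 1867.
This is a nested case-control study: participants were sampled on outcome status, so risks in the source population cannot be estimated directly — relative risk is not valid here. The odds ratio is the appropriate measure.
OR = (a·d)/(b·c) = (2354 × 1867) / (551 × 981) = 4394918 / 540531 = 8.13074

8.131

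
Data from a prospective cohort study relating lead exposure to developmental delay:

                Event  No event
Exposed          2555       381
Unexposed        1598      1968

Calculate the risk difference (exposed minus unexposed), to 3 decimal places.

0.422

Cells: a = 2555, b = 381, c = 1598, d = 1968.
Risk in exposed = 2555/2936 = 0.870232; risk in unexposed = 1598/3566 = 0.448121.
Risk difference = 0.870232 − 0.448121 = 0.422110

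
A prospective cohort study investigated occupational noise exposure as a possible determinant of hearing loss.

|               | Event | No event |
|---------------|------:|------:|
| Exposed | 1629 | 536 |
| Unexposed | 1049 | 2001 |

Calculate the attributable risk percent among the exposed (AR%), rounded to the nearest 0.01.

Cells: a = 1629, b = 536, c = 1049, d = 2001.
Risk in exposed = 1629/2165 = 0.75242; risk in unexposed = 1049/3050 = 0.34393.
RR = 0.75242/0.34393 = 2.18770
AR% = (RR − 1)/RR × 100 = (2.18770 − 1)/2.18770 × 100 = 54.2899%

54.29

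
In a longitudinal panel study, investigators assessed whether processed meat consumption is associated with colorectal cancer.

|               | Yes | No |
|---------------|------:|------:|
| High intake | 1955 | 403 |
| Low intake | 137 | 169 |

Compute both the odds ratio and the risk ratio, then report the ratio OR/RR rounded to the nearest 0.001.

Cells: a = 1955, b = 403, c = 137, d = 169.
OR = (1955·169)/(403·137) = 330395/55211 = 5.98422
Risk in exposed = 1955/2358 = 0.82909; risk in unexposed = 137/306 = 0.44771; RR = 1.85184
OR/RR = 5.98422 / 1.85184 = 3.23150
The outcome is not rare, so the OR lies further from 1 than the RR.

3.231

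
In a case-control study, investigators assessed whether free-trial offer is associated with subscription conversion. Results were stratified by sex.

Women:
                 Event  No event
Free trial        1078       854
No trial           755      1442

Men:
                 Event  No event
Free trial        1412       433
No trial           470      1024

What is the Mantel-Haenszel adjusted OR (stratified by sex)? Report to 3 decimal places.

OR_MH = Σ(aᵢdᵢ/nᵢ) / Σ(bᵢcᵢ/nᵢ), where nᵢ is the stratum total.
Stratum 1 (Women): n = 4129; a·d/n = 1078·1442/4129 = 376.4776; b·c/n = 854·755/4129 = 156.1565
Stratum 2 (Men): n = 3339; a·d/n = 1412·1024/3339 = 433.0302; b·c/n = 433·470/3339 = 60.9494
OR_MH = (376.4776 + 433.0302) / (156.1565 + 60.9494) = 809.5078 / 217.1058 = 3.72863

3.729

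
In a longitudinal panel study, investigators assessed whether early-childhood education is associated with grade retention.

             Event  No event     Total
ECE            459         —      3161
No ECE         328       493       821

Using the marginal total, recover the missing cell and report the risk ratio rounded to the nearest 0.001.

0.363

The missing cell is in the exposed row: 3161 − 459 = 2702.
So a = 459, b = 2702, c = 328, d = 493.
RR = [a/(a+b)] / [c/(c+d)] = (459/3161) / (328/821) = 0.14521/0.39951 = 0.36346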